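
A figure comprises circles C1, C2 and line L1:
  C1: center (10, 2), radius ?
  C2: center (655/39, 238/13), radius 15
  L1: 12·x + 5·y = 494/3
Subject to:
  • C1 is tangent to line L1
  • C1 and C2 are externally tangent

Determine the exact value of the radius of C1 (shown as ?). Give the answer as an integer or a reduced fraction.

8/3

1. [C1‖L1]  r_C1² − 64/9 = 0  ⇒  r_C1 = 8/3 (r>0 drops 1)
2. [ext C1·C2]  r_C1² + 30r_C1 − 784/9 = 0  ⇒  r_C1 = 8/3 (r>0 drops 1)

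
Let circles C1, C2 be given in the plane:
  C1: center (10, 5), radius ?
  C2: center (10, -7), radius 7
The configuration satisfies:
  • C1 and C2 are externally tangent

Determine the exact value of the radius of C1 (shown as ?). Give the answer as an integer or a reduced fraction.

1. [ext C1·C2]  r_C1² + 14r_C1 − 95 = 0  ⇒  r_C1 = 5 (r>0 drops 1)

5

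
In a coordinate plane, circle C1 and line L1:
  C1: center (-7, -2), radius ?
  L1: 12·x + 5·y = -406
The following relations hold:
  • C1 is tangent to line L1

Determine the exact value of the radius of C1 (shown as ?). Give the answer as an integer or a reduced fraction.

1. [C1‖L1]  r_C1² − 576 = 0  ⇒  r_C1 = 24 (r>0 drops 1)

24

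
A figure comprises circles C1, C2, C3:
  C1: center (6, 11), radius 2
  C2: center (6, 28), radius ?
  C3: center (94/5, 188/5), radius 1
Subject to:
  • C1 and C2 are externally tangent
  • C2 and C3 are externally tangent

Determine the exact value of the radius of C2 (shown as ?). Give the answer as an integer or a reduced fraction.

15

1. [ext C1·C2]  r_C2² + 4r_C2 − 285 = 0  ⇒  r_C2 = 15 (r>0 drops 1)
2. [ext C2·C3]  r_C2² + 2r_C2 − 255 = 0  ⇒  r_C2 = 15 (r>0 drops 1)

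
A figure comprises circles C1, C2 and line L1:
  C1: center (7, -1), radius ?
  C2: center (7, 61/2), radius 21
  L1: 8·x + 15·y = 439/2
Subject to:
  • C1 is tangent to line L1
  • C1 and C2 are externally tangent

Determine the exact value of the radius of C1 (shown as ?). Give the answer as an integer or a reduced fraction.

21/2

1. [C1‖L1]  r_C1² − 441/4 = 0  ⇒  r_C1 = 21/2 (r>0 drops 1)
2. [ext C1·C2]  r_C1² + 42r_C1 − 2205/4 = 0  ⇒  r_C1 = 21/2 (r>0 drops 1)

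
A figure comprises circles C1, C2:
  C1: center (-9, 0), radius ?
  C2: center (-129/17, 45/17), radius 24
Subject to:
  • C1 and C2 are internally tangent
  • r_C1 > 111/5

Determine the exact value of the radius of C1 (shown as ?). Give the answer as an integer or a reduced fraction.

27

1. [int C1,C2]  r_C1² − 48r_C1 + 567 = 0  ⇒  r_C1 = 21 or 27
2. given r_C1 > 111/5: keep 27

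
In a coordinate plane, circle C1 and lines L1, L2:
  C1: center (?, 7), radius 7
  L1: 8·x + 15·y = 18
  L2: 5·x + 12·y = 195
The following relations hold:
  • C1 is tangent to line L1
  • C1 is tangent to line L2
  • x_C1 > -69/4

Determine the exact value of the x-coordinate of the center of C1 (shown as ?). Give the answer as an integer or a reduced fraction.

4

1. [C1‖L1]  x_C1² + (87/4)x_C1 − 103 = 0  ⇒  x_C1 = -103/4 or 4
2. [C1‖L2]  x_C1² − (222/5)x_C1 + 808/5 = 0  ⇒  x_C1 = 4 or 202/5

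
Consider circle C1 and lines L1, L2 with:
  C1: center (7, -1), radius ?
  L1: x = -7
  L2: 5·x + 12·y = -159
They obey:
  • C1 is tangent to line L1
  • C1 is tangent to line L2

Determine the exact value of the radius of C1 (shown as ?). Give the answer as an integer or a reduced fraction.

14

1. [C1‖L1]  r_C1² − 196 = 0  ⇒  r_C1 = 14 (r>0 drops 1)
2. [C1‖L2]  r_C1² − 196 = 0  ⇒  r_C1 = 14 (r>0 drops 1)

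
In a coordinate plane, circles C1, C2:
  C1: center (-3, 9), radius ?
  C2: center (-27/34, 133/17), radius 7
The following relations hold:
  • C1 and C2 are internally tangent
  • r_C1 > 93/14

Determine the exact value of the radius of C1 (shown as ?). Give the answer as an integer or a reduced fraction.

1. [int C1,C2]  r_C1² − 14r_C1 + 171/4 = 0  ⇒  r_C1 = 9/2 or 19/2
2. given r_C1 > 93/14: keep 19/2

19/2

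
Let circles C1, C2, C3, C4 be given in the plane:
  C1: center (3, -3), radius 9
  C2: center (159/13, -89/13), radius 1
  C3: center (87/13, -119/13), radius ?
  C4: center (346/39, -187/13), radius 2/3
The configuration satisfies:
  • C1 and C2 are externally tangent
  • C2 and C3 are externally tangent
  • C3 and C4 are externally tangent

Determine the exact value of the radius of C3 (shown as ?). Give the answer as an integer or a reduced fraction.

5

1. [ext C2·C3]  r_C3² + 2r_C3 − 35 = 0  ⇒  r_C3 = 5 (r>0 drops 1)
2. [ext C3·C4]  r_C3² + (4/3)r_C3 − 95/3 = 0  ⇒  r_C3 = 5 (r>0 drops 1)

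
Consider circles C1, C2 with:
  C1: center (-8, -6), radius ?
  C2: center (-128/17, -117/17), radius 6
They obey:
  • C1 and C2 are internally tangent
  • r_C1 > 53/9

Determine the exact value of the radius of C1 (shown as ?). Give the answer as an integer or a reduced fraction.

1. [int C1,C2]  r_C1² − 12r_C1 + 35 = 0  ⇒  r_C1 = 5 or 7
2. given r_C1 > 53/9: keep 7

7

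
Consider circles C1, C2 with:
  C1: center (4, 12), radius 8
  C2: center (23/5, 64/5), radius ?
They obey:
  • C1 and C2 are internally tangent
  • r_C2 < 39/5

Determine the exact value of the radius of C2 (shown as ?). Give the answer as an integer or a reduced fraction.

7

1. [int C1,C2]  r_C2² − 16r_C2 + 63 = 0  ⇒  r_C2 = 7 or 9
2. given r_C2 < 39/5: keep 7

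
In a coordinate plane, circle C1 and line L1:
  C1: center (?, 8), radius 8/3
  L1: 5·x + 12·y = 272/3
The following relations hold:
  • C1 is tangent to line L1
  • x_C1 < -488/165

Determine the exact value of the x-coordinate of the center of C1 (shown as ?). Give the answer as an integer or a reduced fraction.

-8

1. [C1‖L1]  x_C1² + (32/15)x_C1 − 704/15 = 0  ⇒  x_C1 = -8 or 88/15
2. given x_C1 < -488/165: keep -8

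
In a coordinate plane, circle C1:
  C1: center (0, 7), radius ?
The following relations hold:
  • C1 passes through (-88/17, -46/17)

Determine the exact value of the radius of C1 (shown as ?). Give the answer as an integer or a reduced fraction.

11

1. [C1∋P]  r_C1² − 121 = 0  ⇒  r_C1 = 11 (r>0 drops 1)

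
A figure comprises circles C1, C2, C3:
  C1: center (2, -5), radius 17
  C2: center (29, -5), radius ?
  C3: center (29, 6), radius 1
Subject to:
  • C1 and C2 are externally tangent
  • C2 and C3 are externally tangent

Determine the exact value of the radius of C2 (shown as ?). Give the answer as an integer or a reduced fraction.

1. [ext C1·C2]  r_C2² + 34r_C2 − 440 = 0  ⇒  r_C2 = 10 (r>0 drops 1)
2. [ext C2·C3]  r_C2² + 2r_C2 − 120 = 0  ⇒  r_C2 = 10 (r>0 drops 1)

10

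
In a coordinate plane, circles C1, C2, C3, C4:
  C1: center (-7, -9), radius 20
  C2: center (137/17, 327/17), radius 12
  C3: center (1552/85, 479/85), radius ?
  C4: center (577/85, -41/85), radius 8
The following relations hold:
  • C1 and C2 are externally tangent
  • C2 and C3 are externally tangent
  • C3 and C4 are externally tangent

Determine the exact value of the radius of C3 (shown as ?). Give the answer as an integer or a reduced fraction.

5

1. [ext C2·C3]  r_C3² + 24r_C3 − 145 = 0  ⇒  r_C3 = 5 (r>0 drops 1)
2. [ext C3·C4]  r_C3² + 16r_C3 − 105 = 0  ⇒  r_C3 = 5 (r>0 drops 1)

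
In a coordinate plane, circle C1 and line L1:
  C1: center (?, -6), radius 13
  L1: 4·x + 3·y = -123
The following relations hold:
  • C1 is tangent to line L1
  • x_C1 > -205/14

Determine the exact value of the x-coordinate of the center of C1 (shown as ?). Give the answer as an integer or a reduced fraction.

-10

1. [C1‖L1]  x_C1² + (105/2)x_C1 + 425 = 0  ⇒  x_C1 = -85/2 or -10
2. given x_C1 > -205/14: keep -10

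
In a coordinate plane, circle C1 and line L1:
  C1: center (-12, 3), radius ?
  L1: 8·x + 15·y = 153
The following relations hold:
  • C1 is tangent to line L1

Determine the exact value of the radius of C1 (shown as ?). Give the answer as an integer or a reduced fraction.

1. [C1‖L1]  r_C1² − 144 = 0  ⇒  r_C1 = 12 (r>0 drops 1)

12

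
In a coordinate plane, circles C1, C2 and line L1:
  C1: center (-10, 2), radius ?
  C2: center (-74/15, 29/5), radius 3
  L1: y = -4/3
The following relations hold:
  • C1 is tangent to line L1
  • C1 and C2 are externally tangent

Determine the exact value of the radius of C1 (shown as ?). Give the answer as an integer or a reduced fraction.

1. [C1‖L1]  r_C1² − 100/9 = 0  ⇒  r_C1 = 10/3 (r>0 drops 1)
2. [ext C1·C2]  r_C1² + 6r_C1 − 280/9 = 0  ⇒  r_C1 = 10/3 (r>0 drops 1)

10/3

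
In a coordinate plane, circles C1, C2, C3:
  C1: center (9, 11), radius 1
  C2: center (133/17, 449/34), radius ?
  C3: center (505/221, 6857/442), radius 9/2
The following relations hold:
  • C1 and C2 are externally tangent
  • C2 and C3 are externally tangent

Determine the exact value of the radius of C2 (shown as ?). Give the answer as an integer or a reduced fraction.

1. [ext C1·C2]  r_C2² + 2r_C2 − 21/4 = 0  ⇒  r_C2 = 3/2 (r>0 drops 1)
2. [ext C2·C3]  r_C2² + 9r_C2 − 63/4 = 0  ⇒  r_C2 = 3/2 (r>0 drops 1)

3/2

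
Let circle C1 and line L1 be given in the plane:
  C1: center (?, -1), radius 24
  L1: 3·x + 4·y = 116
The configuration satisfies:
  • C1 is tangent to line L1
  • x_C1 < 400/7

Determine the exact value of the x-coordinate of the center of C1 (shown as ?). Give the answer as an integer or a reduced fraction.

1. [C1‖L1]  x_C1² − 80x_C1 = 0  ⇒  x_C1 = 0 or 80
2. given x_C1 < 400/7: keep 0

0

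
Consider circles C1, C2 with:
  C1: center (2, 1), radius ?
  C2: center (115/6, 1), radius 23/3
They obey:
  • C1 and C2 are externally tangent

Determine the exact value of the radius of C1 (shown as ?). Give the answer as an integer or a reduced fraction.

1. [ext C1·C2]  r_C1² + (46/3)r_C1 − 2831/12 = 0  ⇒  r_C1 = 19/2 (r>0 drops 1)

19/2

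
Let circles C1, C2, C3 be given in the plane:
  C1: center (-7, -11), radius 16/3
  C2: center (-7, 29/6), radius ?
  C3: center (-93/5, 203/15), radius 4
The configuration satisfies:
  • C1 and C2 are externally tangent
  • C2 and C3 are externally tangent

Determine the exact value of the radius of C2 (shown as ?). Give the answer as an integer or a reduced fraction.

1. [ext C1·C2]  r_C2² + (32/3)r_C2 − 889/4 = 0  ⇒  r_C2 = 21/2 (r>0 drops 1)
2. [ext C2·C3]  r_C2² + 8r_C2 − 777/4 = 0  ⇒  r_C2 = 21/2 (r>0 drops 1)

21/2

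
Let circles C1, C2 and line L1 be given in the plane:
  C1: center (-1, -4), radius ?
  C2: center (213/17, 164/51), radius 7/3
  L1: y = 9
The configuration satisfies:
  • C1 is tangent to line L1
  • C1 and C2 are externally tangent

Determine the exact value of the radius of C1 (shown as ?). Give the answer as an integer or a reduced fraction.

13

1. [C1‖L1]  r_C1² − 169 = 0  ⇒  r_C1 = 13 (r>0 drops 1)
2. [ext C1·C2]  r_C1² + (14/3)r_C1 − 689/3 = 0  ⇒  r_C1 = 13 (r>0 drops 1)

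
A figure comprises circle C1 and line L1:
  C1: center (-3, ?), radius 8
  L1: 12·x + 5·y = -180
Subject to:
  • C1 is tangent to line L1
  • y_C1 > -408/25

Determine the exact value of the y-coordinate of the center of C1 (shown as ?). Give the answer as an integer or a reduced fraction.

-8

1. [C1‖L1]  y_C1² + (288/5)y_C1 + 1984/5 = 0  ⇒  y_C1 = -248/5 or -8
2. given y_C1 > -408/25: keep -8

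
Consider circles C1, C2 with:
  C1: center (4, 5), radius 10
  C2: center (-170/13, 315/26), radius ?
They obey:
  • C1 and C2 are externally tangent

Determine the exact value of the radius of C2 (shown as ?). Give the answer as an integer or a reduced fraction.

17/2

1. [ext C1·C2]  r_C2² + 20r_C2 − 969/4 = 0  ⇒  r_C2 = 17/2 (r>0 drops 1)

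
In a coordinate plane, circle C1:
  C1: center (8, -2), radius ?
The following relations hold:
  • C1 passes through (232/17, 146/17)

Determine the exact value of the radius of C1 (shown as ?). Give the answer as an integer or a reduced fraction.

1. [C1∋P]  r_C1² − 144 = 0  ⇒  r_C1 = 12 (r>0 drops 1)

12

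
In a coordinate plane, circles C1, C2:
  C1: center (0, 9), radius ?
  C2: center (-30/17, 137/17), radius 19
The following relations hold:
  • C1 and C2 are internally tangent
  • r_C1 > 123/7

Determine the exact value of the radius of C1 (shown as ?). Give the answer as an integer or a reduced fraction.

21

1. [int C1,C2]  r_C1² − 38r_C1 + 357 = 0  ⇒  r_C1 = 17 or 21
2. given r_C1 > 123/7: keep 21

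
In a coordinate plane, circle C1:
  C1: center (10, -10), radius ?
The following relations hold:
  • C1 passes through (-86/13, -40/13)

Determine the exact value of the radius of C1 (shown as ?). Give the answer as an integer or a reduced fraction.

18

1. [C1∋P]  r_C1² − 324 = 0  ⇒  r_C1 = 18 (r>0 drops 1)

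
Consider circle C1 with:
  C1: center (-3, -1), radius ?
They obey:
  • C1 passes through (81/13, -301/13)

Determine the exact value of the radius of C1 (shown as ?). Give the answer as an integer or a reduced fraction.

24

1. [C1∋P]  r_C1² − 576 = 0  ⇒  r_C1 = 24 (r>0 drops 1)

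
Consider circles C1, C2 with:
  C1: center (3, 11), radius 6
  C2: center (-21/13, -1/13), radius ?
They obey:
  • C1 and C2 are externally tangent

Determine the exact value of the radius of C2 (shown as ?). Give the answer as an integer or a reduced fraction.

1. [ext C1·C2]  r_C2² + 12r_C2 − 108 = 0  ⇒  r_C2 = 6 (r>0 drops 1)

6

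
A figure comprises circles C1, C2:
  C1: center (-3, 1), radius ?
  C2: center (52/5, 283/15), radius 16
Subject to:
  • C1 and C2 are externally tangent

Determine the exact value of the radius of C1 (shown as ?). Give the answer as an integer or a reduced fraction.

19/3

1. [ext C1·C2]  r_C1² + 32r_C1 − 2185/9 = 0  ⇒  r_C1 = 19/3 (r>0 drops 1)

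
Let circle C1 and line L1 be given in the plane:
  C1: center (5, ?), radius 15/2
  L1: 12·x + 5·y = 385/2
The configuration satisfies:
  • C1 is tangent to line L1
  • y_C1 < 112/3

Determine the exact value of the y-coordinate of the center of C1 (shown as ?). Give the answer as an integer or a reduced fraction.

1. [C1‖L1]  y_C1² − 53y_C1 + 322 = 0  ⇒  y_C1 = 7 or 46
2. given y_C1 < 112/3: keep 7

7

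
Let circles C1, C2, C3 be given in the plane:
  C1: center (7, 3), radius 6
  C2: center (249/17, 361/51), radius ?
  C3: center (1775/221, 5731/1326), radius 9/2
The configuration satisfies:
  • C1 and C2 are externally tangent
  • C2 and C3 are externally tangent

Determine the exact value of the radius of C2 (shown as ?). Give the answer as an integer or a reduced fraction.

8/3

1. [ext C1·C2]  r_C2² + 12r_C2 − 352/9 = 0  ⇒  r_C2 = 8/3 (r>0 drops 1)
2. [ext C2·C3]  r_C2² + 9r_C2 − 280/9 = 0  ⇒  r_C2 = 8/3 (r>0 drops 1)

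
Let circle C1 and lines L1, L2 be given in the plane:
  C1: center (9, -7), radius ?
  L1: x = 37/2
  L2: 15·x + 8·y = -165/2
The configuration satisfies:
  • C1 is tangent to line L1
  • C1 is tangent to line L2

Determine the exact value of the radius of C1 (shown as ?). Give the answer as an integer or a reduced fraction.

1. [C1‖L1]  r_C1² − 361/4 = 0  ⇒  r_C1 = 19/2 (r>0 drops 1)
2. [C1‖L2]  r_C1² − 361/4 = 0  ⇒  r_C1 = 19/2 (r>0 drops 1)

19/2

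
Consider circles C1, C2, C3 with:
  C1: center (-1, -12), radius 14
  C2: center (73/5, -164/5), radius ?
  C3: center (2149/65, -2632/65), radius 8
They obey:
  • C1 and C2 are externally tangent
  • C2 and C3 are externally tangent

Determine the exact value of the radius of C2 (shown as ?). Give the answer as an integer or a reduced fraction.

1. [ext C1·C2]  r_C2² + 28r_C2 − 480 = 0  ⇒  r_C2 = 12 (r>0 drops 1)
2. [ext C2·C3]  r_C2² + 16r_C2 − 336 = 0  ⇒  r_C2 = 12 (r>0 drops 1)

12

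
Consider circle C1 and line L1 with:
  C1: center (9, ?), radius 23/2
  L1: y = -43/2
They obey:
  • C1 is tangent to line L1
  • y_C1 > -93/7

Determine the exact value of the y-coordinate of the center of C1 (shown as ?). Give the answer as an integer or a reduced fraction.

-10

1. [C1‖L1]  y_C1² + 43y_C1 + 330 = 0  ⇒  y_C1 = -33 or -10
2. given y_C1 > -93/7: keep -10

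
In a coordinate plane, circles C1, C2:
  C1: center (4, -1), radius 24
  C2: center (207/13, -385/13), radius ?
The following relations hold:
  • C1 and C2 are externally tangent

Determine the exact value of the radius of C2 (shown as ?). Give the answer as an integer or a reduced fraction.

1. [ext C1·C2]  r_C2² + 48r_C2 − 385 = 0  ⇒  r_C2 = 7 (r>0 drops 1)

7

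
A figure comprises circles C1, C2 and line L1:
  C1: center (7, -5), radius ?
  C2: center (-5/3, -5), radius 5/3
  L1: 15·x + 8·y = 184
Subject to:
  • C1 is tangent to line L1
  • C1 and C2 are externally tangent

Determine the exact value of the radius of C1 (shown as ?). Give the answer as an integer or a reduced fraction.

7

1. [C1‖L1]  r_C1² − 49 = 0  ⇒  r_C1 = 7 (r>0 drops 1)
2. [ext C1·C2]  r_C1² + (10/3)r_C1 − 217/3 = 0  ⇒  r_C1 = 7 (r>0 drops 1)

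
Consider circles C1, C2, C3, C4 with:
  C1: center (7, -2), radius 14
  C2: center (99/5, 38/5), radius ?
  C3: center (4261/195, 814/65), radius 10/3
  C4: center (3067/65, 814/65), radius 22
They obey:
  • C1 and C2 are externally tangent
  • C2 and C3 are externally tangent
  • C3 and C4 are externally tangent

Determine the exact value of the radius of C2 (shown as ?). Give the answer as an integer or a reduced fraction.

2

1. [ext C1·C2]  r_C2² + 28r_C2 − 60 = 0  ⇒  r_C2 = 2 (r>0 drops 1)
2. [ext C2·C3]  r_C2² + (20/3)r_C2 − 52/3 = 0  ⇒  r_C2 = 2 (r>0 drops 1)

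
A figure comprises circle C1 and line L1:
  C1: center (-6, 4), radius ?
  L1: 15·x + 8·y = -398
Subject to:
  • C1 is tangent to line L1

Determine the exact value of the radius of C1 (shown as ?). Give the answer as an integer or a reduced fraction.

1. [C1‖L1]  r_C1² − 400 = 0  ⇒  r_C1 = 20 (r>0 drops 1)

20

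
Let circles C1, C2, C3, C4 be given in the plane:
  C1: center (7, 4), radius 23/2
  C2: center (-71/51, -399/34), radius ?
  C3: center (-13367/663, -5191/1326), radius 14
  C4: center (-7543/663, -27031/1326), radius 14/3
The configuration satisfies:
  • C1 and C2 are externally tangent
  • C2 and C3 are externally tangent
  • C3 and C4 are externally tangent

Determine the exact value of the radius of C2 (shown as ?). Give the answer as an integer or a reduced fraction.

19/3

1. [ext C1·C2]  r_C2² + 23r_C2 − 1672/9 = 0  ⇒  r_C2 = 19/3 (r>0 drops 1)
2. [ext C2·C3]  r_C2² + 28r_C2 − 1957/9 = 0  ⇒  r_C2 = 19/3 (r>0 drops 1)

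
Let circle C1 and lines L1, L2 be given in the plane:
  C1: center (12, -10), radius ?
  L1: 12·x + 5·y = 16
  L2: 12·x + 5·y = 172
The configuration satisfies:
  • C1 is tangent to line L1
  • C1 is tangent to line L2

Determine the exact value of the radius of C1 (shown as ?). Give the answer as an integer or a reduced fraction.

1. [C1‖L1]  r_C1² − 36 = 0  ⇒  r_C1 = 6 (r>0 drops 1)
2. [C1‖L2]  r_C1² − 36 = 0  ⇒  r_C1 = 6 (r>0 drops 1)

6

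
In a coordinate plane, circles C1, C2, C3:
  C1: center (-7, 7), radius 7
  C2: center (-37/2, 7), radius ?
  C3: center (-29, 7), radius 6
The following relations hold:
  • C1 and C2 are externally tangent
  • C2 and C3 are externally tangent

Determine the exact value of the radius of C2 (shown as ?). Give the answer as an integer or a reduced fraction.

1. [ext C1·C2]  r_C2² + 14r_C2 − 333/4 = 0  ⇒  r_C2 = 9/2 (r>0 drops 1)
2. [ext C2·C3]  r_C2² + 12r_C2 − 297/4 = 0  ⇒  r_C2 = 9/2 (r>0 drops 1)

9/2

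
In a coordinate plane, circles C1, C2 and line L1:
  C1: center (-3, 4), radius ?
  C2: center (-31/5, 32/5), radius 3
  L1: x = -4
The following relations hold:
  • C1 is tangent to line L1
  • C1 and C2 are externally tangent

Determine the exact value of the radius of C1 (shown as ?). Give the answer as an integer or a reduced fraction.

1. [C1‖L1]  r_C1² − 1 = 0  ⇒  r_C1 = 1 (r>0 drops 1)
2. [ext C1·C2]  r_C1² + 6r_C1 − 7 = 0  ⇒  r_C1 = 1 (r>0 drops 1)

1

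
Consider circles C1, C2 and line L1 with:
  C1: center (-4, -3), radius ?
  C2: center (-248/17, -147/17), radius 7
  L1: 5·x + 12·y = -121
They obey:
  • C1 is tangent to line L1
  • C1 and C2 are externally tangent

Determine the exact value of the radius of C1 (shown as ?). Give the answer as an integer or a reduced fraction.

1. [C1‖L1]  r_C1² − 25 = 0  ⇒  r_C1 = 5 (r>0 drops 1)
2. [ext C1·C2]  r_C1² + 14r_C1 − 95 = 0  ⇒  r_C1 = 5 (r>0 drops 1)

5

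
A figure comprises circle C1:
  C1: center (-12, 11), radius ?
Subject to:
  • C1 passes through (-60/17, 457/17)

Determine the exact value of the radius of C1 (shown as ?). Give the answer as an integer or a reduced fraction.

1. [C1∋P]  r_C1² − 324 = 0  ⇒  r_C1 = 18 (r>0 drops 1)

18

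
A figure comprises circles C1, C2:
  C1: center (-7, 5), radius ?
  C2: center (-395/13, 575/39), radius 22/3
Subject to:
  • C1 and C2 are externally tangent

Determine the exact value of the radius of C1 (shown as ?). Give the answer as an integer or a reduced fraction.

18

1. [ext C1·C2]  r_C1² + (44/3)r_C1 − 588 = 0  ⇒  r_C1 = 18 (r>0 drops 1)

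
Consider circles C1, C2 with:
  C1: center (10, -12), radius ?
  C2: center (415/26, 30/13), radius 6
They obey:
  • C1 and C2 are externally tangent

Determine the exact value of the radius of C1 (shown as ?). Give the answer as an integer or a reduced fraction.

1. [ext C1·C2]  r_C1² + 12r_C1 − 817/4 = 0  ⇒  r_C1 = 19/2 (r>0 drops 1)

19/2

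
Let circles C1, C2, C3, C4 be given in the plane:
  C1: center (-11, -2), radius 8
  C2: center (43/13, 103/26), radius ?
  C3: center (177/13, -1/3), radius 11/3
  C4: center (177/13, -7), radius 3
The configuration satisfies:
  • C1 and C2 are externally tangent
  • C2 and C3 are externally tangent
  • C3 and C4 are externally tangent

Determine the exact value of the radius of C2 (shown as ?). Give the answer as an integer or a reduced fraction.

1. [ext C1·C2]  r_C2² + 16r_C2 − 705/4 = 0  ⇒  r_C2 = 15/2 (r>0 drops 1)
2. [ext C2·C3]  r_C2² + (22/3)r_C2 − 445/4 = 0  ⇒  r_C2 = 15/2 (r>0 drops 1)

15/2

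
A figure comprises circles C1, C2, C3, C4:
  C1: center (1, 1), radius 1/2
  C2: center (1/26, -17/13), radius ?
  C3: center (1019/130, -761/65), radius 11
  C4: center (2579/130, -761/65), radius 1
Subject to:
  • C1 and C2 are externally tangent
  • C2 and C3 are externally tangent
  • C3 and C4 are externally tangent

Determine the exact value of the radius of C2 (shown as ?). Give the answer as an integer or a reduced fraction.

2

1. [ext C1·C2]  r_C2² + 1r_C2 − 6 = 0  ⇒  r_C2 = 2 (r>0 drops 1)
2. [ext C2·C3]  r_C2² + 22r_C2 − 48 = 0  ⇒  r_C2 = 2 (r>0 drops 1)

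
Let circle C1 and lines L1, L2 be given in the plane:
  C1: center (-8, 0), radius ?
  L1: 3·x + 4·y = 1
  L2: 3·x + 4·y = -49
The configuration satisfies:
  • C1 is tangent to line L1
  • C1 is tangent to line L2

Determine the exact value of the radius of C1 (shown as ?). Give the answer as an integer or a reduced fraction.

5

1. [C1‖L1]  r_C1² − 25 = 0  ⇒  r_C1 = 5 (r>0 drops 1)
2. [C1‖L2]  r_C1² − 25 = 0  ⇒  r_C1 = 5 (r>0 drops 1)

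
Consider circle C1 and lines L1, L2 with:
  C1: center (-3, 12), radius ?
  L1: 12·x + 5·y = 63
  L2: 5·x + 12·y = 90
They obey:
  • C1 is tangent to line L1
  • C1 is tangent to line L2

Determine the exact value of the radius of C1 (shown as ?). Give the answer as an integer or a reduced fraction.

3

1. [C1‖L1]  r_C1² − 9 = 0  ⇒  r_C1 = 3 (r>0 drops 1)
2. [C1‖L2]  r_C1² − 9 = 0  ⇒  r_C1 = 3 (r>0 drops 1)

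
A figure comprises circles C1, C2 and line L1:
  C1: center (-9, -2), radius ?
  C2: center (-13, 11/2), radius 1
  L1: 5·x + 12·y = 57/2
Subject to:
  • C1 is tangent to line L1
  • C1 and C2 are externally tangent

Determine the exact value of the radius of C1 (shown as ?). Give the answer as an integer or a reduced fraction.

15/2

1. [C1‖L1]  r_C1² − 225/4 = 0  ⇒  r_C1 = 15/2 (r>0 drops 1)
2. [ext C1·C2]  r_C1² + 2r_C1 − 285/4 = 0  ⇒  r_C1 = 15/2 (r>0 drops 1)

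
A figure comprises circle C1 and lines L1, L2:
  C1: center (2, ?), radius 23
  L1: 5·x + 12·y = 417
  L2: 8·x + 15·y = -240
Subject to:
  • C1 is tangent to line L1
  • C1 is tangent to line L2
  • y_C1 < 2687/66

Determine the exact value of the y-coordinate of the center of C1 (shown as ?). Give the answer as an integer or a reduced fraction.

1. [C1‖L1]  y_C1² − (407/6)y_C1 + 1059/2 = 0  ⇒  y_C1 = 9 or 353/6
2. [C1‖L2]  y_C1² + (512/15)y_C1 − 1941/5 = 0  ⇒  y_C1 = -647/15 or 9

9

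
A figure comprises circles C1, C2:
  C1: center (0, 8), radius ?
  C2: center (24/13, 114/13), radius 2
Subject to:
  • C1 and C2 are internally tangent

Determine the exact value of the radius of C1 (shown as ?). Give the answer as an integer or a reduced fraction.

1. [int C1,C2]  r_C1² − 4r_C1 = 0  ⇒  r_C1 = 4 (r>0 drops 1)

4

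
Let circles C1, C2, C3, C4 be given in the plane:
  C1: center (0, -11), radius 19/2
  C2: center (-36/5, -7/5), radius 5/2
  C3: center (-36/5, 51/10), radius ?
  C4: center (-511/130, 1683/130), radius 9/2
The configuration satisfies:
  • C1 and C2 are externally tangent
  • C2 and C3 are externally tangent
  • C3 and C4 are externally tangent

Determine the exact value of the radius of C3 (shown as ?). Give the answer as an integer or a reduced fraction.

1. [ext C2·C3]  r_C3² + 5r_C3 − 36 = 0  ⇒  r_C3 = 4 (r>0 drops 1)
2. [ext C3·C4]  r_C3² + 9r_C3 − 52 = 0  ⇒  r_C3 = 4 (r>0 drops 1)

4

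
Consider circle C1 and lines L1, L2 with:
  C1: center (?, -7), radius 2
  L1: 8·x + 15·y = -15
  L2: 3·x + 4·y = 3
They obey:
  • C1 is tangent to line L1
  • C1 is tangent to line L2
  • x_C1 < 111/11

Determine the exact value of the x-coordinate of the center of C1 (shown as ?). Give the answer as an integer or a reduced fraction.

7

1. [C1‖L1]  x_C1² − (45/2)x_C1 + 217/2 = 0  ⇒  x_C1 = 7 or 31/2
2. [C1‖L2]  x_C1² − (62/3)x_C1 + 287/3 = 0  ⇒  x_C1 = 7 or 41/3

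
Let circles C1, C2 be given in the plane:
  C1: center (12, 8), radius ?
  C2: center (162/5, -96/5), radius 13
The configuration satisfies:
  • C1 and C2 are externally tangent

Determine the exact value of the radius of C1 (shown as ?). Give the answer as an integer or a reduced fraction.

21

1. [ext C1·C2]  r_C1² + 26r_C1 − 987 = 0  ⇒  r_C1 = 21 (r>0 drops 1)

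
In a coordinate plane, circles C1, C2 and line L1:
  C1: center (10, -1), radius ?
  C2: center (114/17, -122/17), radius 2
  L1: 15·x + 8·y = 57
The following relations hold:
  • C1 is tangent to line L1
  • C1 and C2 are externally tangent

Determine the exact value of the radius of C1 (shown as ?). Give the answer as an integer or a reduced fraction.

1. [C1‖L1]  r_C1² − 25 = 0  ⇒  r_C1 = 5 (r>0 drops 1)
2. [ext C1·C2]  r_C1² + 4r_C1 − 45 = 0  ⇒  r_C1 = 5 (r>0 drops 1)

5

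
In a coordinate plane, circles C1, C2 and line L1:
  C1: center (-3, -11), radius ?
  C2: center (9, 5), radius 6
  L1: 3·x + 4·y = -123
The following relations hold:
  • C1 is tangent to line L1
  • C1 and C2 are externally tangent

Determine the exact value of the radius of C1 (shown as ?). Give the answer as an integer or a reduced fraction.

14

1. [C1‖L1]  r_C1² − 196 = 0  ⇒  r_C1 = 14 (r>0 drops 1)
2. [ext C1·C2]  r_C1² + 12r_C1 − 364 = 0  ⇒  r_C1 = 14 (r>0 drops 1)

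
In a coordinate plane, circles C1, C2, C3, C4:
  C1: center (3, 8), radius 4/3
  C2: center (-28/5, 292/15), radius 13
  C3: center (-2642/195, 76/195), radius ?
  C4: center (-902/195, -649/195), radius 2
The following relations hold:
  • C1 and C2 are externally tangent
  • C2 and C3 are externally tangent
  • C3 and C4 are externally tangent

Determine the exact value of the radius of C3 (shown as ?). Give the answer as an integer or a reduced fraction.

23/3

1. [ext C2·C3]  r_C3² + 26r_C3 − 2323/9 = 0  ⇒  r_C3 = 23/3 (r>0 drops 1)
2. [ext C3·C4]  r_C3² + 4r_C3 − 805/9 = 0  ⇒  r_C3 = 23/3 (r>0 drops 1)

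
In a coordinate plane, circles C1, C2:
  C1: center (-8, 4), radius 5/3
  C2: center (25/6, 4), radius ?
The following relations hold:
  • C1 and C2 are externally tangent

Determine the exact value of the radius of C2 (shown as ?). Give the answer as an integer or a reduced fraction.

21/2

1. [ext C1·C2]  r_C2² + (10/3)r_C2 − 581/4 = 0  ⇒  r_C2 = 21/2 (r>0 drops 1)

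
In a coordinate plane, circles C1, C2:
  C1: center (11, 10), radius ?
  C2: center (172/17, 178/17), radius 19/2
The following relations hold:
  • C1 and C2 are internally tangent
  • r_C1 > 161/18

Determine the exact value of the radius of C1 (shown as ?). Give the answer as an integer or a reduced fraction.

1. [int C1,C2]  r_C1² − 19r_C1 + 357/4 = 0  ⇒  r_C1 = 17/2 or 21/2
2. given r_C1 > 161/18: keep 21/2

21/2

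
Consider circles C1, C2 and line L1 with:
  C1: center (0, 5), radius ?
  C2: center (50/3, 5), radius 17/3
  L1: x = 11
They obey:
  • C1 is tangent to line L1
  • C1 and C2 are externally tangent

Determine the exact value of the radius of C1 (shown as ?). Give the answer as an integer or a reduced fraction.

1. [C1‖L1]  r_C1² − 121 = 0  ⇒  r_C1 = 11 (r>0 drops 1)
2. [ext C1·C2]  r_C1² + (34/3)r_C1 − 737/3 = 0  ⇒  r_C1 = 11 (r>0 drops 1)

11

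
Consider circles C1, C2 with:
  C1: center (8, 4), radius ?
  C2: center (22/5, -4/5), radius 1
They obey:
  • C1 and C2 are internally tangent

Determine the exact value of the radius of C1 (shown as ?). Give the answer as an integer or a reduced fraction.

1. [int C1,C2]  r_C1² − 2r_C1 − 35 = 0  ⇒  r_C1 = 7 (r>0 drops 1)

7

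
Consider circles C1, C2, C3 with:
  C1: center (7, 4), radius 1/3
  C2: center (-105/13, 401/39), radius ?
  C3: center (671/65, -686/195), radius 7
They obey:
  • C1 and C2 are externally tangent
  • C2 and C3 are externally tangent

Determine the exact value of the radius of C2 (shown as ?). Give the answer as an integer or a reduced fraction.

16

1. [ext C1·C2]  r_C2² + (2/3)r_C2 − 800/3 = 0  ⇒  r_C2 = 16 (r>0 drops 1)
2. [ext C2·C3]  r_C2² + 14r_C2 − 480 = 0  ⇒  r_C2 = 16 (r>0 drops 1)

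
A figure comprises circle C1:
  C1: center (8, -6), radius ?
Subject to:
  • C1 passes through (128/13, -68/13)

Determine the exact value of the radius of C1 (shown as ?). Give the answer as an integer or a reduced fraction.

1. [C1∋P]  r_C1² − 4 = 0  ⇒  r_C1 = 2 (r>0 drops 1)

2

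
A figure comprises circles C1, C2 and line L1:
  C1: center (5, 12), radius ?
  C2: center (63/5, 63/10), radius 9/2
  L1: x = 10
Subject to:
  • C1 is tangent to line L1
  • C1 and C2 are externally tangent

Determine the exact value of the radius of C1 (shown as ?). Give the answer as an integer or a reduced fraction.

1. [C1‖L1]  r_C1² − 25 = 0  ⇒  r_C1 = 5 (r>0 drops 1)
2. [ext C1·C2]  r_C1² + 9r_C1 − 70 = 0  ⇒  r_C1 = 5 (r>0 drops 1)

5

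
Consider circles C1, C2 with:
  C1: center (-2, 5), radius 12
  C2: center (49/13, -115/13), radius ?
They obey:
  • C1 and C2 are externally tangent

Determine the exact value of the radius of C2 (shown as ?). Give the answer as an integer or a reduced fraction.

1. [ext C1·C2]  r_C2² + 24r_C2 − 81 = 0  ⇒  r_C2 = 3 (r>0 drops 1)

3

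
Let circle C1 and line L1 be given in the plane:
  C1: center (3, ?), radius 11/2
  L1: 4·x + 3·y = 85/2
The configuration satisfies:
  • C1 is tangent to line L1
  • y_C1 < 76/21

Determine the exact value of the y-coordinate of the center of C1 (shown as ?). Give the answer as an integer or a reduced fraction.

1. [C1‖L1]  y_C1² − (61/3)y_C1 + 58/3 = 0  ⇒  y_C1 = 1 or 58/3
2. given y_C1 < 76/21: keep 1

1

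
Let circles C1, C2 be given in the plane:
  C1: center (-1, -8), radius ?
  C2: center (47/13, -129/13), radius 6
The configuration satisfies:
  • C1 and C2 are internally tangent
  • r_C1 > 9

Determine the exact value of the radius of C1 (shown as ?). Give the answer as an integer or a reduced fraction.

11

1. [int C1,C2]  r_C1² − 12r_C1 + 11 = 0  ⇒  r_C1 = 1 or 11
2. given r_C1 > 9: keep 11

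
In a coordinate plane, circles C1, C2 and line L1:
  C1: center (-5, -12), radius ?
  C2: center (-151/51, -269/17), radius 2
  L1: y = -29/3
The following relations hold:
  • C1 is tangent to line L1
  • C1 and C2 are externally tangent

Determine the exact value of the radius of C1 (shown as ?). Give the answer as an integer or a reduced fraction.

1. [C1‖L1]  r_C1² − 49/9 = 0  ⇒  r_C1 = 7/3 (r>0 drops 1)
2. [ext C1·C2]  r_C1² + 4r_C1 − 133/9 = 0  ⇒  r_C1 = 7/3 (r>0 drops 1)

7/3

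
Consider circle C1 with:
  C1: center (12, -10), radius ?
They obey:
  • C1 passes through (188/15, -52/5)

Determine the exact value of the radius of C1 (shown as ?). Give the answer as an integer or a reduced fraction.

2/3

1. [C1∋P]  r_C1² − 4/9 = 0  ⇒  r_C1 = 2/3 (r>0 drops 1)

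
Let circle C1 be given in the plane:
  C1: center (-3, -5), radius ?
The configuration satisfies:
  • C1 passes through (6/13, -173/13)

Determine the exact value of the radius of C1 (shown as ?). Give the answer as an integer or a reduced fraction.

9

1. [C1∋P]  r_C1² − 81 = 0  ⇒  r_C1 = 9 (r>0 drops 1)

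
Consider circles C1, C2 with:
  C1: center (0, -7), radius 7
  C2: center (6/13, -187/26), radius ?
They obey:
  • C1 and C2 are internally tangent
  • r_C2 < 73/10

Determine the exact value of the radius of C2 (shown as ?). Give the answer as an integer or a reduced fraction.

1. [int C1,C2]  r_C2² − 14r_C2 + 195/4 = 0  ⇒  r_C2 = 13/2 or 15/2
2. given r_C2 < 73/10: keep 13/2

13/2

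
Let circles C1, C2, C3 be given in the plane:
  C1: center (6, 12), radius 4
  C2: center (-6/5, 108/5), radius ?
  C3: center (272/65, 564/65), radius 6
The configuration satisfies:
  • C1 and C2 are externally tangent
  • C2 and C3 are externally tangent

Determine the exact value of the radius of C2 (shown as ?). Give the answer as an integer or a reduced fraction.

8

1. [ext C1·C2]  r_C2² + 8r_C2 − 128 = 0  ⇒  r_C2 = 8 (r>0 drops 1)
2. [ext C2·C3]  r_C2² + 12r_C2 − 160 = 0  ⇒  r_C2 = 8 (r>0 drops 1)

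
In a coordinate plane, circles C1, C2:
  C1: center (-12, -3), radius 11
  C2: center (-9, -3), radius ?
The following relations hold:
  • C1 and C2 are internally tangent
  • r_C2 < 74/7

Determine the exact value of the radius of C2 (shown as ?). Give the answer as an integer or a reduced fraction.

8

1. [int C1,C2]  r_C2² − 22r_C2 + 112 = 0  ⇒  r_C2 = 8 or 14
2. given r_C2 < 74/7: keep 8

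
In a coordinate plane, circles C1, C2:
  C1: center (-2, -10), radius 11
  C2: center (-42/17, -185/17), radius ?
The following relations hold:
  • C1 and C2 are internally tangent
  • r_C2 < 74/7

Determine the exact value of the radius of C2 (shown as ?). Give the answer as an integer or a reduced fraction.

10

1. [int C1,C2]  r_C2² − 22r_C2 + 120 = 0  ⇒  r_C2 = 10 or 12
2. given r_C2 < 74/7: keep 10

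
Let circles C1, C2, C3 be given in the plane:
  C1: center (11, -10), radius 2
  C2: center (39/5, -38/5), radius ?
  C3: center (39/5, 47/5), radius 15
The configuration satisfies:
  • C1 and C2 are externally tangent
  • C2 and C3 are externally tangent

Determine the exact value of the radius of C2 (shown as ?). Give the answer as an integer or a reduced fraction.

2

1. [ext C1·C2]  r_C2² + 4r_C2 − 12 = 0  ⇒  r_C2 = 2 (r>0 drops 1)
2. [ext C2·C3]  r_C2² + 30r_C2 − 64 = 0  ⇒  r_C2 = 2 (r>0 drops 1)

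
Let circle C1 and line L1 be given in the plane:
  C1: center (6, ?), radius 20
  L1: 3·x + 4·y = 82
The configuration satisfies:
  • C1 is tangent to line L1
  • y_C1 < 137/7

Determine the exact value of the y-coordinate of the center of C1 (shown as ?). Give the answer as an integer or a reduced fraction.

1. [C1‖L1]  y_C1² − 32y_C1 − 369 = 0  ⇒  y_C1 = -9 or 41
2. given y_C1 < 137/7: keep -9

-9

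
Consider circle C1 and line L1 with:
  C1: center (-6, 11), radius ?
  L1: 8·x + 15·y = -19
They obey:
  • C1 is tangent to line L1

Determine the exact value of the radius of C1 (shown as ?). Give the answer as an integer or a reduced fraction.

8

1. [C1‖L1]  r_C1² − 64 = 0  ⇒  r_C1 = 8 (r>0 drops 1)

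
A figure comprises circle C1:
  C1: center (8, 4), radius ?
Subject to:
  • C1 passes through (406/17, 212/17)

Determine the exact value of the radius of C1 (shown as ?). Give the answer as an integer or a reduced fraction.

1. [C1∋P]  r_C1² − 324 = 0  ⇒  r_C1 = 18 (r>0 drops 1)

18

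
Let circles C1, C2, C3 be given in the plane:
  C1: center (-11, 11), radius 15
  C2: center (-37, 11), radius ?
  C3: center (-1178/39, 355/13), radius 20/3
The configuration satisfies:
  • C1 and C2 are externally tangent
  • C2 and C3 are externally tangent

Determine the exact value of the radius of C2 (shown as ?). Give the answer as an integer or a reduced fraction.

11

1. [ext C1·C2]  r_C2² + 30r_C2 − 451 = 0  ⇒  r_C2 = 11 (r>0 drops 1)
2. [ext C2·C3]  r_C2² + (40/3)r_C2 − 803/3 = 0  ⇒  r_C2 = 11 (r>0 drops 1)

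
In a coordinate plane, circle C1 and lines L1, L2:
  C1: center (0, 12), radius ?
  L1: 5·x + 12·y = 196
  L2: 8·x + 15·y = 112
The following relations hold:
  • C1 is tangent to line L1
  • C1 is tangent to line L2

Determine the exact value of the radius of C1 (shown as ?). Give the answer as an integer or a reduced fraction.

4

1. [C1‖L1]  r_C1² − 16 = 0  ⇒  r_C1 = 4 (r>0 drops 1)
2. [C1‖L2]  r_C1² − 16 = 0  ⇒  r_C1 = 4 (r>0 drops 1)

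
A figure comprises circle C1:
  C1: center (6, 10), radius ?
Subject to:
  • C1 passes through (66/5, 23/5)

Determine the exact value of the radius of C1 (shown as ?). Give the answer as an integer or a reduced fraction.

1. [C1∋P]  r_C1² − 81 = 0  ⇒  r_C1 = 9 (r>0 drops 1)

9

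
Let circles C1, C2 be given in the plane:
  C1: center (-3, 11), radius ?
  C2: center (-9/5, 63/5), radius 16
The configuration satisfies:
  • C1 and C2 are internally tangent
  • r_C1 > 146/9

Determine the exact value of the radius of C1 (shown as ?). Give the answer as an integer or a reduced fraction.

1. [int C1,C2]  r_C1² − 32r_C1 + 252 = 0  ⇒  r_C1 = 14 or 18
2. given r_C1 > 146/9: keep 18

18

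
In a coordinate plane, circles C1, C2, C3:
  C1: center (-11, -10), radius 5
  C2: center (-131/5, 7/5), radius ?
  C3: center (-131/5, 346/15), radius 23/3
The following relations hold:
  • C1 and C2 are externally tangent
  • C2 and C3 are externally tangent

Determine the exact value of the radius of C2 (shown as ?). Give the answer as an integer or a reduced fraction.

1. [ext C1·C2]  r_C2² + 10r_C2 − 336 = 0  ⇒  r_C2 = 14 (r>0 drops 1)
2. [ext C2·C3]  r_C2² + (46/3)r_C2 − 1232/3 = 0  ⇒  r_C2 = 14 (r>0 drops 1)

14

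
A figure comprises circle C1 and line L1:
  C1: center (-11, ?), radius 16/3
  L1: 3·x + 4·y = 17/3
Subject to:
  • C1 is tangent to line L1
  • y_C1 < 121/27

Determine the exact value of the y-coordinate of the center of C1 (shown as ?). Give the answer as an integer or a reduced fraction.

3

1. [C1‖L1]  y_C1² − (58/3)y_C1 + 49 = 0  ⇒  y_C1 = 3 or 49/3
2. given y_C1 < 121/27: keep 3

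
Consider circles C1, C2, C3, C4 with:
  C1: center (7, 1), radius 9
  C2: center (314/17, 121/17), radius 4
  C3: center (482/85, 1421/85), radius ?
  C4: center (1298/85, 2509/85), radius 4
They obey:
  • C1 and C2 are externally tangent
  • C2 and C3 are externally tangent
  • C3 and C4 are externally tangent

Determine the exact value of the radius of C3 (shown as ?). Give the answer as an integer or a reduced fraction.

1. [ext C2·C3]  r_C3² + 8r_C3 − 240 = 0  ⇒  r_C3 = 12 (r>0 drops 1)
2. [ext C3·C4]  r_C3² + 8r_C3 − 240 = 0  ⇒  r_C3 = 12 (r>0 drops 1)

12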